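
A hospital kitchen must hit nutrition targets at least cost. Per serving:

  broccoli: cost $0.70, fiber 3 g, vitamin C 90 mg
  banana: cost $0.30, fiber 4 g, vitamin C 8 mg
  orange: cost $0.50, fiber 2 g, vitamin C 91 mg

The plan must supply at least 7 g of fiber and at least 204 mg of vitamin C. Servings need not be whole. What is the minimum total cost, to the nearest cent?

A basic optimal solution has at most two foods positive. Try each food alone and each pair with both targets met exactly.
broccoli only: max(7/3, 204/90) = 2.333 servings → $1.63.
banana only: max(7/4, 204/8) = 25.5 servings → $7.65.
orange only: max(7/2, 204/91) = 3.5 servings → $1.75.
broccoli + banana with both tight: 2.262 servings and 0.05357 servings → $1.60.
broccoli + orange: the both-tight solution has a negative serving — not a feasible corner.
banana + orange with both tight: 0.658 servings and 2.184 servings → $1.29.
The minimum over all feasible corners is $1.29.

$1.29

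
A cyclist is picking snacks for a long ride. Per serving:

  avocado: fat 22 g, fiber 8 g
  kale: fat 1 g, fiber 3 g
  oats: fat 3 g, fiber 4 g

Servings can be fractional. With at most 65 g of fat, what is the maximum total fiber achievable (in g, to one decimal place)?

195.0 g

Fiber per g fat: kale 3, oats 1.333, avocado 0.3636.
With no serving limits, spend the whole fat allowance on kale: 65 g / 1 g × 3 g = 195.0 g.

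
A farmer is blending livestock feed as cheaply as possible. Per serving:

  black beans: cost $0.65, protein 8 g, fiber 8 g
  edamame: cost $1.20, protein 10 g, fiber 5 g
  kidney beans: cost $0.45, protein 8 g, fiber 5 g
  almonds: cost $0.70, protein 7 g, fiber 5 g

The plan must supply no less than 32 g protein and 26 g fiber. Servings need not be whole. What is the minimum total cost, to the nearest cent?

$2.20

Compare the cost at each extreme point of the feasible region.
black beans only: max(32/8, 26/8) = 4 servings → $2.60.
edamame only: max(32/10, 26/5) = 5.2 servings → $6.24.
kidney beans only: max(32/8, 26/5) = 5.2 servings → $2.34.
almonds only: max(32/7, 26/5) = 5.2 servings → $3.64.
black beans + edamame with both tight: 2.5 servings and 1.2 servings → $3.06.
black beans + kidney beans with both tight: 2 servings and 2 servings → $2.20.
black beans + almonds with both tight: 1.375 servings and 3 servings → $2.99.
edamame + kidney beans: intersection lies outside the first quadrant.
edamame + almonds: the both-tight solution has a negative serving — not a feasible corner.
kidney beans + almonds: the both-tight solution has a negative serving — not a feasible corner.
The minimum over all feasible corners is $2.20.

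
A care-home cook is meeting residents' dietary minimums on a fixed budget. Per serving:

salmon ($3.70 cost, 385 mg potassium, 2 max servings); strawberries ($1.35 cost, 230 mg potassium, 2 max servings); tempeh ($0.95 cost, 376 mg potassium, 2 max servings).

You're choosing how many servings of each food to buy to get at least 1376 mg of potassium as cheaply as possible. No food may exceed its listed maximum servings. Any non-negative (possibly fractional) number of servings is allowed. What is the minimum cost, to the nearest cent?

$6.18

Cost per mg of potassium: tempeh $0.0025, strawberries $0.0059, salmon $0.0096.
Take 2 servings of tempeh: +752.0 mg potassium for $1.90 (total $1.90, still need 624.0 mg).
Take 2 servings of strawberries: +460.0 mg potassium for $2.70 (total $4.60, still need 164.0 mg).
Take 0.426 servings of salmon: +164.0 mg potassium for $1.58 (total $6.18, still need 0.0 mg).
Filling from the cheapest source first is optimal under one linear minimum: $6.18.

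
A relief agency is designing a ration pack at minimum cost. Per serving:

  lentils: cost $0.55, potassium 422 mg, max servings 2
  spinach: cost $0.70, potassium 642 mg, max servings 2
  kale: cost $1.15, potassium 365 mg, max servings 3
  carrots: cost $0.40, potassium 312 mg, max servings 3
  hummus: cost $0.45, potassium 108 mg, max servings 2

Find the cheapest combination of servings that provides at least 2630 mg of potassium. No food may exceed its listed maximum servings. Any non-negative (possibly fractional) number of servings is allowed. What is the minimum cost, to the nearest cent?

Cost per mg of potassium: spinach $0.0011, carrots $0.0013, lentils $0.0013, kale $0.0032, hummus $0.0042.
Take 2 servings of spinach: +1284.0 mg potassium for $1.40 (total $1.40, still need 1346.0 mg).
Take 3 servings of carrots: +936.0 mg potassium for $1.20 (total $2.60, still need 410.0 mg).
Take 0.9716 servings of lentils: +410.0 mg potassium for $0.53 (total $3.13, still need 0.0 mg).
Filling from the cheapest source first is optimal under one linear minimum: $3.13.

$3.13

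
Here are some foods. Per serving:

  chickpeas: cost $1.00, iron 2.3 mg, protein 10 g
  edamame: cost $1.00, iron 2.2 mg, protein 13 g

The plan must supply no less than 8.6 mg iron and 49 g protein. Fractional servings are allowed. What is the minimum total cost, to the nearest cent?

$3.89

For a min-cost LP with two ≥-constraints, a basic feasible solution has at most two positive variables.
chickpeas only: max(8.6/2.3, 49/10) = 4.9 servings → $4.90.
edamame only: max(8.6/2.2, 49/13) = 3.909 servings → $3.91.
chickpeas + edamame with both tight: 0.5063 servings and 3.38 servings → $3.89.
The minimum over all feasible corners is $3.89.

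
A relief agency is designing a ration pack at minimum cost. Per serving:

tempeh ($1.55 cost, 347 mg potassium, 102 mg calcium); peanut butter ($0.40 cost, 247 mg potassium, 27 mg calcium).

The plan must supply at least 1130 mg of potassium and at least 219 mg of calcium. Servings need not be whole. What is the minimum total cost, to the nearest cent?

$3.24

An LP optimum is at a vertex; with two nutrient constraints at most two foods are used. Check each candidate.
tempeh only: max(1130/347, 219/102) = 3.256 servings → $5.05.
peanut butter only: max(1130/247, 219/27) = 8.111 servings → $3.24.
tempeh + peanut butter with both tight: 1.49 servings and 2.481 servings → $3.30.
The minimum over all feasible corners is $3.24.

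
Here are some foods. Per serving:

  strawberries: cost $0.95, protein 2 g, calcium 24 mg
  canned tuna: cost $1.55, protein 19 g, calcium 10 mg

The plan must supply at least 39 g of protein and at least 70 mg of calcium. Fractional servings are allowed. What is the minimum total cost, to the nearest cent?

strawberries only: max(39/2, 70/24) = 19.5 servings → $18.52.
canned tuna only: max(39/19, 70/10) = 7 servings → $10.85.
strawberries + canned tuna with both tight: 2.156 servings and 1.826 servings → $4.88.
The minimum over all feasible corners is $4.88.

$4.88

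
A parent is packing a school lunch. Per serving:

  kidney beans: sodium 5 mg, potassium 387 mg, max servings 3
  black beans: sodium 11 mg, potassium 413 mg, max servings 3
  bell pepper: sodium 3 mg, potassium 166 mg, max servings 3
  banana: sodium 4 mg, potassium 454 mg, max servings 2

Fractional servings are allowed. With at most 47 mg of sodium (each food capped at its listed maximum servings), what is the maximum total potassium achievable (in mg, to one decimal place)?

3130.2 mg

Potassium per mg sodium: banana 113.5, kidney beans 77.4, bell pepper 55.33, black beans 37.55.
Take 2 servings of banana: uses 8 mg sodium, +908.0 mg potassium (running total 908.0 mg).
Take 3 servings of kidney beans: uses 15 mg sodium, +1161.0 mg potassium (running total 2069.0 mg).
Take 3 servings of bell pepper: uses 9 mg sodium, +498.0 mg potassium (running total 2567.0 mg).
Take 1.364 servings of black beans: uses 15 mg sodium, +563.2 mg potassium (running total 3130.2 mg).
Filling greedily by potassium-per-mg sodium is optimal for one linear limit, giving 3130.2 mg.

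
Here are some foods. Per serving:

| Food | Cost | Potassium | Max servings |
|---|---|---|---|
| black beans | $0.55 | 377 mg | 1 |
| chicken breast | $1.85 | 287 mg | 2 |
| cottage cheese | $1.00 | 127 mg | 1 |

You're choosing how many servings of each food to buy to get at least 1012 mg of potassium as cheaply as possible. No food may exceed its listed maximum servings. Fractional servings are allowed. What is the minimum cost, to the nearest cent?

$4.73

Cost per mg of potassium: black beans $0.0015, chicken breast $0.0064, cottage cheese $0.0079.
Take 1 serving of black beans: +377.0 mg potassium for $0.55 (total $0.55, still need 635.0 mg).
Take 2 servings of chicken breast: +574.0 mg potassium for $3.70 (total $4.25, still need 61.0 mg).
Take 0.4803 servings of cottage cheese: +61.0 mg potassium for $0.48 (total $4.73, still need 0.0 mg).
Greedy by cheapest-per-mg is optimal for a single linear constraint, so the minimum cost is $4.73.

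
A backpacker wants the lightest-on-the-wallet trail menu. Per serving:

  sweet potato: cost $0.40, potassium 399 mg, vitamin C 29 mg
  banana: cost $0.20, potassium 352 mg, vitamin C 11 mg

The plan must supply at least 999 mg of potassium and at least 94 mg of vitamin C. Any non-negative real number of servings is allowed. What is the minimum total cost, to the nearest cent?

Check every corner: each single food scaled to meet both minima, and each pair solved so both constraints bind.
sweet potato only: max(999/399, 94/29) = 3.241 servings → $1.30.
banana only: max(999/352, 94/11) = 8.545 servings → $1.71.
sweet potato + banana: intersection lies outside the first quadrant.
So the least-cost plan costs $1.30.

$1.30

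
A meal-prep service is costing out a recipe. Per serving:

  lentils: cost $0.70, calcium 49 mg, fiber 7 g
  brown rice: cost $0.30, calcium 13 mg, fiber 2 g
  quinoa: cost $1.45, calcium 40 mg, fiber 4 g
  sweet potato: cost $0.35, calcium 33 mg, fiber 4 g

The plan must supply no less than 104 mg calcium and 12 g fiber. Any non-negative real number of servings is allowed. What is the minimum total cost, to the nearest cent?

$1.10

For a min-cost LP with two ≥-constraints, a basic feasible solution has at most two positive variables.
lentils only: max(104/49, 12/7) = 2.122 servings → $1.49.
brown rice only: max(104/13, 12/2) = 8 servings → $2.40.
quinoa only: max(104/40, 12/4) = 3 servings → $4.35.
sweet potato only: max(104/33, 12/4) = 3.152 servings → $1.10.
lentils + brown rice: intersection lies outside the first quadrant.
lentils + quinoa with both tight: 0.7619 servings and 1.667 servings → $2.95.
lentils + sweet potato: the both-tight solution has a negative serving — not a feasible corner.
brown rice + quinoa with both tight: 2.286 servings and 1.857 servings → $3.38.
brown rice + sweet potato: intersection lies outside the first quadrant.
quinoa + sweet potato with both tight: 0.7143 servings and 2.286 servings → $1.84.
So the least-cost plan costs $1.10.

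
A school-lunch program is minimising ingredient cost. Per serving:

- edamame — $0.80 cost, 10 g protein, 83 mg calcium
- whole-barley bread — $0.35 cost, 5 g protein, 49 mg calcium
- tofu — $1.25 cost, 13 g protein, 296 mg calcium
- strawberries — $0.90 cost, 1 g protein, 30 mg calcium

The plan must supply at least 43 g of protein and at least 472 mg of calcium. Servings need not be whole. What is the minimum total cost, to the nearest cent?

$3.11

With two linear requirements the optimum uses one or two foods; enumerate the corners.
edamame only: max(43/10, 472/83) = 5.687 servings → $4.55.
whole-barley bread only: max(43/5, 472/49) = 9.633 servings → $3.37.
tofu only: max(43/13, 472/296) = 3.308 servings → $4.13.
strawberries only: max(43/1, 472/30) = 43 servings → $38.70.
edamame + whole-barley bread: the both-tight solution has a negative serving — not a feasible corner.
edamame + tofu with both tight: 3.505 servings and 0.6119 servings → $3.57.
edamame + strawberries with both tight: 3.77 servings and 5.304 servings → $7.79.
whole-barley bread + tofu with both tight: 7.82 servings and 0.3001 servings → $3.11.
whole-barley bread + strawberries with both tight: 8.099 servings and 2.505 servings → $5.09.
tofu + strawberries: intersection lies outside the first quadrant.
The minimum over all feasible corners is $3.11.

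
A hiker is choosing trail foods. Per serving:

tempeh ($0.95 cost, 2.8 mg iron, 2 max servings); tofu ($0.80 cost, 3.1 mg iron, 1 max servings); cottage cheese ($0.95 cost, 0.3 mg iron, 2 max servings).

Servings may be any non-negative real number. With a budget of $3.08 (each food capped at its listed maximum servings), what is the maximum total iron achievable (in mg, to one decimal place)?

8.8 mg

Iron per dollar: tofu 3.875, tempeh 2.947, cottage cheese 0.3158.
Take 1 serving of tofu: spends $0.80, +3.1 mg iron (running total 3.1 mg).
Take 2 servings of tempeh: spends $1.90, +5.6 mg iron (running total 8.7 mg).
Take 0.4 servings of cottage cheese: spends $0.38, +0.1 mg iron (running total 8.8 mg).
Greedy by best ratio exhausts the cost allowance optimally: 8.8 mg.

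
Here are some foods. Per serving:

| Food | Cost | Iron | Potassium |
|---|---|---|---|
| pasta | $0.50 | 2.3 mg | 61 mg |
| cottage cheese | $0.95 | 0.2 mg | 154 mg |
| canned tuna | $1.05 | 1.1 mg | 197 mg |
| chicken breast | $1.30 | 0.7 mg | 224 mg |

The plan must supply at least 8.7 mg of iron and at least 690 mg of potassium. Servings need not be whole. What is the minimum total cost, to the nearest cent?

This is a tiny linear program; its minimum lies at a vertex of the feasible set. List the vertices and price them.
pasta only: max(8.7/2.3, 690/61) = 11.31 servings → $5.66.
cottage cheese only: max(8.7/0.2, 690/154) = 43.5 servings → $41.33.
canned tuna only: max(8.7/1.1, 690/197) = 7.909 servings → $8.30.
chicken breast only: max(8.7/0.7, 690/224) = 12.43 servings → $16.16.
pasta + cottage cheese with both tight: 3.514 servings and 3.089 servings → $4.69.
pasta + canned tuna with both tight: 2.474 servings and 2.737 servings → $4.11.
pasta + chicken breast with both tight: 3.102 servings and 2.236 servings → $4.46.
cottage cheese + canned tuna: the both-tight solution has a negative serving — not a feasible corner.
cottage cheese + chicken breast: intersection lies outside the first quadrant.
canned tuna + chicken breast: intersection lies outside the first quadrant.
So the least-cost plan costs $4.11.

$4.11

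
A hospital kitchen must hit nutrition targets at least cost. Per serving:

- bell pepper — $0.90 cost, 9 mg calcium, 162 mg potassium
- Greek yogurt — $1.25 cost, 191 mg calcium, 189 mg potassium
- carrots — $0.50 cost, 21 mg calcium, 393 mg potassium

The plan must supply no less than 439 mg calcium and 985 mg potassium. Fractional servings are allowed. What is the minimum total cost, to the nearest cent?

A basic optimal solution has at most two foods positive. Try each food alone and each pair with both targets met exactly.
bell pepper only: max(439/9, 985/162) = 48.78 servings → $43.90.
Greek yogurt only: max(439/191, 985/189) = 5.212 servings → $6.51.
carrots only: max(439/21, 985/393) = 20.9 servings → $10.45.
bell pepper + Greek yogurt with both tight: 3.596 servings and 2.129 servings → $5.90.
bell pepper + carrots with both targets exact would need a negative amount; discard.
Greek yogurt + carrots with both tight: 2.136 servings and 1.479 servings → $3.41.
Cheapest feasible corner: $3.41.

$3.41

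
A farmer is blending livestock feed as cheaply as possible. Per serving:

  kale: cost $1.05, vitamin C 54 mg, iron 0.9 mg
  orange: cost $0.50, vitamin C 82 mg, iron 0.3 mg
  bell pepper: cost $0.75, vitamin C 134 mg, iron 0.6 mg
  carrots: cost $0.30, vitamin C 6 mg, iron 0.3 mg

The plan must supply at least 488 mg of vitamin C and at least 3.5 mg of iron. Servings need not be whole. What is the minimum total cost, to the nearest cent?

$4.01

An LP optimum is at a vertex; with two nutrient constraints at most two foods are used. Check each candidate.
kale only: max(488/54, 3.5/0.9) = 9.037 servings → $9.49.
orange only: max(488/82, 3.5/0.3) = 11.67 servings → $5.83.
bell pepper only: max(488/134, 3.5/0.6) = 5.833 servings → $4.38.
carrots only: max(488/6, 3.5/0.3) = 81.33 servings → $24.40.
kale + orange with both tight: 2.441 servings and 4.344 servings → $4.73.
kale + bell pepper with both tight: 1.998 servings and 2.837 servings → $4.23.
kale + carrots: the both-tight solution has a negative serving — not a feasible corner.
orange + bell pepper with both targets exact would need a negative amount; discard.
orange + carrots with both tight: 5.5 servings and 6.167 servings → $4.60.
bell pepper + carrots with both tight: 3.426 servings and 4.814 servings → $4.01.
So the least-cost plan costs $4.01.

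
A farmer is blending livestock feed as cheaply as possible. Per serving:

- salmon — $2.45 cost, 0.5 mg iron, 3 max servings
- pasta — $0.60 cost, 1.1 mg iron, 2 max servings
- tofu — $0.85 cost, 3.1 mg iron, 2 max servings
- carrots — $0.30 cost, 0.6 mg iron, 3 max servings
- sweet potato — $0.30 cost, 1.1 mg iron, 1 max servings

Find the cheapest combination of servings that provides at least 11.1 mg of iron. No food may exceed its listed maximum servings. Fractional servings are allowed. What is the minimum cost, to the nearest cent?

$3.99

Cost per mg of iron: sweet potato $0.2727, tofu $0.2742, carrots $0.5000, pasta $0.5455, salmon $4.9000.
Take 1 serving of sweet potato: +1.1 mg iron for $0.30 (total $0.30, still need 10.0 mg).
Take 2 servings of tofu: +6.2 mg iron for $1.70 (total $2.00, still need 3.8 mg).
Take 3 servings of carrots: +1.8 mg iron for $0.90 (total $2.90, still need 2.0 mg).
Take 1.818 servings of pasta: +2.0 mg iron for $1.09 (total $3.99, still need 0.0 mg).
Greedy by cheapest-per-mg is optimal for a single linear constraint, so the minimum cost is $3.99.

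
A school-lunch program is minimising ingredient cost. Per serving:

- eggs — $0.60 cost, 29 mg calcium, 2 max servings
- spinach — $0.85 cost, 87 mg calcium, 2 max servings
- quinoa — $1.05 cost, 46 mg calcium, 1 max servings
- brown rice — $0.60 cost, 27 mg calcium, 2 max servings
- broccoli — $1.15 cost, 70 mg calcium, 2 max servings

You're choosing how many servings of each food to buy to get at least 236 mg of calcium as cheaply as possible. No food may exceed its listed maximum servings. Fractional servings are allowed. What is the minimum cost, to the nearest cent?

$2.72

Cost per mg of calcium: spinach $0.0098, broccoli $0.0164, eggs $0.0207, brown rice $0.0222, quinoa $0.0228.
Take 2 servings of spinach: +174.0 mg calcium for $1.70 (total $1.70, still need 62.0 mg).
Take 0.8857 servings of broccoli: +62.0 mg calcium for $1.02 (total $2.72, still need 0.0 mg).
Greedy by cheapest-per-mg is optimal for a single linear constraint, so the minimum cost is $2.72.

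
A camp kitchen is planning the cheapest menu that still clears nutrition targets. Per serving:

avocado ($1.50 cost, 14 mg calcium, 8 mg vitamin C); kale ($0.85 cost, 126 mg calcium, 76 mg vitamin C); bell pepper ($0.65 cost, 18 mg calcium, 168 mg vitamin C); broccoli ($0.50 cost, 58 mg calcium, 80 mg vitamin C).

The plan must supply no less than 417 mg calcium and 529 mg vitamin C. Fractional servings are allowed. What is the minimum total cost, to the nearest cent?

$3.48

For a min-cost LP with two ≥-constraints, a basic feasible solution has at most two positive variables.
avocado only: max(417/14, 529/8) = 66.12 servings → $99.19.
kale only: max(417/126, 529/76) = 6.961 servings → $5.92.
bell pepper only: max(417/18, 529/168) = 23.17 servings → $15.06.
broccoli only: max(417/58, 529/80) = 7.19 servings → $3.59.
avocado + kale: intersection lies outside the first quadrant.
avocado + bell pepper with both tight: 27.42 servings and 1.843 servings → $42.32.
avocado + broccoli with both tight: 4.082 servings and 6.204 servings → $9.23.
kale + bell pepper with both tight: 3.057 servings and 1.766 servings → $3.75.
kale + broccoli with both tight: 0.4721 servings and 6.164 servings → $3.48.
bell pepper + broccoli with both targets exact would need a negative amount; discard.
So the least-cost plan costs $3.48.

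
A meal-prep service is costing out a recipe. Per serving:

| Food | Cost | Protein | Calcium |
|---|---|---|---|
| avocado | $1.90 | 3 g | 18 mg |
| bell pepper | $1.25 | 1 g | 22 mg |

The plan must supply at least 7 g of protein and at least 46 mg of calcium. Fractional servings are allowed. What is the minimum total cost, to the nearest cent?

$4.59

The cheapest plan sits at a corner of the feasible region — with two constraints it uses at most two foods.
avocado only: max(7/3, 46/18) = 2.556 servings → $4.86.
bell pepper only: max(7/1, 46/22) = 7 servings → $8.75.
avocado + bell pepper with both tight: 2.25 servings and 0.25 servings → $4.59.
The minimum over all feasible corners is $4.59.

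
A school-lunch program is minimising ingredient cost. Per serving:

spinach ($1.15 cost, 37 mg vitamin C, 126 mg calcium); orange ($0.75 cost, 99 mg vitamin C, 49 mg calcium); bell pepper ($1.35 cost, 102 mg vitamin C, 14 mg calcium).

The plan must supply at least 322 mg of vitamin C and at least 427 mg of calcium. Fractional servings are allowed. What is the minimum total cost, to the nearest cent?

spinach only: max(322/37, 427/126) = 8.703 servings → $10.01.
orange only: max(322/99, 427/49) = 8.714 servings → $6.54.
bell pepper only: max(322/102, 427/14) = 30.5 servings → $41.17.
spinach + orange with both tight: 2.485 servings and 2.324 servings → $4.60.
spinach + bell pepper with both tight: 3.166 servings and 2.009 servings → $6.35.
orange + bell pepper with both targets exact would need a negative amount; discard.
So the least-cost plan costs $4.60.

$4.60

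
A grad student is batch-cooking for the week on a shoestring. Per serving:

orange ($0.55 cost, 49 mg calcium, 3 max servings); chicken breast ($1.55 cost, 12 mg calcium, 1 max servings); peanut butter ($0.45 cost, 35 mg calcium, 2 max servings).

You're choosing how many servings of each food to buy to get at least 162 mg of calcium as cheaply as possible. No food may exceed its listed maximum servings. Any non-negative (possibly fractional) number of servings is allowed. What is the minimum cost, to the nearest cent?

Cost per mg of calcium: orange $0.0112, peanut butter $0.0129, chicken breast $0.1292.
Take 3 servings of orange: +147.0 mg calcium for $1.65 (total $1.65, still need 15.0 mg).
Take 0.4286 servings of peanut butter: +15.0 mg calcium for $0.19 (total $1.84, still need 0.0 mg).
Greedy by cheapest-per-mg is optimal for a single linear constraint, so the minimum cost is $1.84.

$1.84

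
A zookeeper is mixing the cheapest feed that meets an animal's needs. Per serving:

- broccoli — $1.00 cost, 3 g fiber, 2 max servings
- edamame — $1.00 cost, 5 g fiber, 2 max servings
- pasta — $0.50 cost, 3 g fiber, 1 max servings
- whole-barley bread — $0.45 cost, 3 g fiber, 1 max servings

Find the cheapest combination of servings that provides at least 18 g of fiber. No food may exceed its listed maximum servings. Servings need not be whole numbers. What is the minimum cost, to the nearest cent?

$3.62

Cost per g of fiber: whole-barley bread $0.1500, pasta $0.1667, edamame $0.2000, broccoli $0.3333.
Take 1 serving of whole-barley bread: +3.0 g fiber for $0.45 (total $0.45, still need 15.0 g).
Take 1 serving of pasta: +3.0 g fiber for $0.50 (total $0.95, still need 12.0 g).
Take 2 servings of edamame: +10.0 g fiber for $2.00 (total $2.95, still need 2.0 g).
Take 0.6667 servings of broccoli: +2.0 g fiber for $0.67 (total $3.62, still need 0.0 g).
Greedy by cheapest-per-g is optimal for a single linear constraint, so the minimum cost is $3.62.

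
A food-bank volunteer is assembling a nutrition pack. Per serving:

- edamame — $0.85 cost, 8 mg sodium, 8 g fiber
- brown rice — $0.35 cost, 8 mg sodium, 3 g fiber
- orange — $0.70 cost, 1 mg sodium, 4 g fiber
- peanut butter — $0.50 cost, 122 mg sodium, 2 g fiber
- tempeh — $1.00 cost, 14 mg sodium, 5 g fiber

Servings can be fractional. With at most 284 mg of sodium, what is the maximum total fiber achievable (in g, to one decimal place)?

1136.0 g

Fiber per mg sodium: orange 4, edamame 1, brown rice 0.375, tempeh 0.3571, peanut butter 0.01639.
With no serving limits, spend the whole sodium allowance on orange: 284 mg / 1 mg × 4 g = 1136.0 g.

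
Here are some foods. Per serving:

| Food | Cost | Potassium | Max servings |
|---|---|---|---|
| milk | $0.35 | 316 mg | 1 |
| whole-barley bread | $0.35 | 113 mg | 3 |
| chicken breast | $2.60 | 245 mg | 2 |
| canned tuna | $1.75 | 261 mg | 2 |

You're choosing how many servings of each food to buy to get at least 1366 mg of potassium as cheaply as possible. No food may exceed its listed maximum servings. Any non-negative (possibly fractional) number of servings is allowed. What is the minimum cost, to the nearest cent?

$6.91

Cost per mg of potassium: milk $0.0011, whole-barley bread $0.0031, canned tuna $0.0067, chicken breast $0.0106.
Take 1 serving of milk: +316.0 mg potassium for $0.35 (total $0.35, still need 1050.0 mg).
Take 3 servings of whole-barley bread: +339.0 mg potassium for $1.05 (total $1.40, still need 711.0 mg).
Take 2 servings of canned tuna: +522.0 mg potassium for $3.50 (total $4.90, still need 189.0 mg).
Take 0.7714 servings of chicken breast: +189.0 mg potassium for $2.01 (total $6.91, still need 0.0 mg).
Filling from the cheapest source first is optimal under one linear minimum: $6.91.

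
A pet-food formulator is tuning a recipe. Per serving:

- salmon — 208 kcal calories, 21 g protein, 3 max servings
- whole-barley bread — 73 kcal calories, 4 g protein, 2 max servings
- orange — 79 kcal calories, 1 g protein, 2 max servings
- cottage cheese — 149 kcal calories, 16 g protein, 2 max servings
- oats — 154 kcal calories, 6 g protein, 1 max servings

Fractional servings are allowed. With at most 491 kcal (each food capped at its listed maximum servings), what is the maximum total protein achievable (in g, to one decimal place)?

Protein per kcal: cottage cheese 0.1074, salmon 0.101, whole-barley bread 0.05479, oats 0.03896, orange 0.01266.
Take 2 servings of cottage cheese: uses 298 kcal, +32.0 g protein (running total 32.0 g).
Take 0.9279 servings of salmon: uses 193 kcal, +19.5 g protein (running total 51.5 g).
Filling greedily by protein-per-kcal is optimal for one linear limit, giving 51.5 g.

51.5 g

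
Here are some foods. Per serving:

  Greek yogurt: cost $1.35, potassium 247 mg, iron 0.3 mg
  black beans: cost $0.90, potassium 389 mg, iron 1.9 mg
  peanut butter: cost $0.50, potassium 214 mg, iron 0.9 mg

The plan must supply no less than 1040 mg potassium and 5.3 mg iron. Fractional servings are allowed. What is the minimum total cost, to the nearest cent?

$2.51

An LP optimum is at a vertex; with two nutrient constraints at most two foods are used. Check each candidate.
Greek yogurt only: max(1040/247, 5.3/0.3) = 17.67 servings → $23.85.
black beans only: max(1040/389, 5.3/1.9) = 2.789 servings → $2.51.
peanut butter only: max(1040/214, 5.3/0.9) = 5.889 servings → $2.94.
Greek yogurt + black beans with both targets exact would need a negative amount; discard.
Greek yogurt + peanut butter: the both-tight solution has a negative serving — not a feasible corner.
black beans + peanut butter with both targets exact would need a negative amount; discard.
So the least-cost plan costs $2.51.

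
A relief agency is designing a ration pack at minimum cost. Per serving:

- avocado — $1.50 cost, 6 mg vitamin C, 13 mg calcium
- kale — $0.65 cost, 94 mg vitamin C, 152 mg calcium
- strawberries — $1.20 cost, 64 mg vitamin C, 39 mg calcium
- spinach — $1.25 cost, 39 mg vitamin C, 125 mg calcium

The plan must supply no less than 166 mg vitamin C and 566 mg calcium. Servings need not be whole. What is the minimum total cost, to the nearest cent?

$2.42

Check every corner: each single food scaled to meet both minima, and each pair solved so both constraints bind.
avocado only: max(166/6, 566/13) = 43.54 servings → $65.31.
kale only: max(166/94, 566/152) = 3.724 servings → $2.42.
strawberries only: max(166/64, 566/39) = 14.51 servings → $17.42.
spinach only: max(166/39, 566/125) = 4.528 servings → $5.66.
avocado + kale with both targets exact would need a negative amount; discard.
avocado + strawberries: intersection lies outside the first quadrant.
avocado + spinach: intersection lies outside the first quadrant.
kale + strawberries: the both-tight solution has a negative serving — not a feasible corner.
kale + spinach with both targets exact would need a negative amount; discard.
strawberries + spinach: intersection lies outside the first quadrant.
The minimum over all feasible corners is $2.42.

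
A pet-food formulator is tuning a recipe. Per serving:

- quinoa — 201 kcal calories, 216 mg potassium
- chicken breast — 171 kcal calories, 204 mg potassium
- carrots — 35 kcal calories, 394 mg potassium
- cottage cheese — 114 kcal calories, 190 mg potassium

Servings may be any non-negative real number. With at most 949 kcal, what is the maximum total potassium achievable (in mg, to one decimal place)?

Potassium per kcal: carrots 11.26, cottage cheese 1.667, chicken breast 1.193, quinoa 1.075.
With no serving limits, spend the whole calories allowance on carrots: 949 kcal / 35 kcal × 394 mg = 10683.0 mg.

10683.0 mg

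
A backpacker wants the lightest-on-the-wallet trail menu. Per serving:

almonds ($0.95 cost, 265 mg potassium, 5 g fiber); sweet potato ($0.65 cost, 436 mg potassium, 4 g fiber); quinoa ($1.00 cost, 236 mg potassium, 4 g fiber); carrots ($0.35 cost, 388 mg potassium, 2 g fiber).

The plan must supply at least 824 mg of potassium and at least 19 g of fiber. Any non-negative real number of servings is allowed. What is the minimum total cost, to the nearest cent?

A basic optimal solution has at most two foods positive. Try each food alone and each pair with both targets met exactly.
almonds only: max(824/265, 19/5) = 3.8 servings → $3.61.
sweet potato only: max(824/436, 19/4) = 4.75 servings → $3.09.
quinoa only: max(824/236, 19/4) = 4.75 servings → $4.75.
carrots only: max(824/388, 19/2) = 9.5 servings → $3.33.
almonds + sweet potato: intersection lies outside the first quadrant.
almonds + quinoa: intersection lies outside the first quadrant.
almonds + carrots with both targets exact would need a negative amount; discard.
sweet potato + quinoa with both targets exact would need a negative amount; discard.
sweet potato + carrots: intersection lies outside the first quadrant.
quinoa + carrots: the both-tight solution has a negative serving — not a feasible corner.
Cheapest feasible corner: $3.09.

$3.09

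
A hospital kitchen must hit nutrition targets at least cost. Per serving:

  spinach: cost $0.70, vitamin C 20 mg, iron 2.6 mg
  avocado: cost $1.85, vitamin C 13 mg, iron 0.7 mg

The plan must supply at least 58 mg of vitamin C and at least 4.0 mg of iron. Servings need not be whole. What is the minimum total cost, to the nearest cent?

$2.03

spinach only: max(58/20, 4.0/2.6) = 2.9 servings → $2.03.
avocado only: max(58/13, 4.0/0.7) = 5.714 servings → $10.57.
spinach + avocado with both tight: 0.5758 servings and 3.576 servings → $7.02.
Cheapest feasible corner: $2.03.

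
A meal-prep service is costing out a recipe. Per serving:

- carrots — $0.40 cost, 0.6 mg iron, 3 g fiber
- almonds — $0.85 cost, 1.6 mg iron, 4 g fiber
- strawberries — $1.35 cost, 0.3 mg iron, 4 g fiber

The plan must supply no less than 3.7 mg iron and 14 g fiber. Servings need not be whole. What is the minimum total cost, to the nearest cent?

A basic optimal solution has at most two foods positive. Try each food alone and each pair with both targets met exactly.
carrots only: max(3.7/0.6, 14/3) = 6.167 servings → $2.47.
almonds only: max(3.7/1.6, 14/4) = 3.5 servings → $2.98.
strawberries only: max(3.7/0.3, 14/4) = 12.33 servings → $16.65.
carrots + almonds with both tight: 3.167 servings and 1.125 servings → $2.22.
carrots + strawberries: intersection lies outside the first quadrant.
almonds + strawberries with both tight: 2.038 servings and 1.462 servings → $3.71.
The minimum over all feasible corners is $2.22.

$2.22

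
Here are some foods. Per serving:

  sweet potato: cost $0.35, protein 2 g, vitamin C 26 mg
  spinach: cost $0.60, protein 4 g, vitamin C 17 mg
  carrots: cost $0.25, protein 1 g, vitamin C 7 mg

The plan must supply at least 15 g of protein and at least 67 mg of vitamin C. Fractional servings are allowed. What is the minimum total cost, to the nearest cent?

$2.26

Two binding constraints pin down two serving amounts, so the optimal mix uses at most two foods. The candidates are each food alone (scaled to the tighter of protein/vitamin C) and each pair with both constraints tight.
sweet potato only: max(15/2, 67/26) = 7.5 servings → $2.62.
spinach only: max(15/4, 67/17) = 3.941 servings → $2.36.
carrots only: max(15/1, 67/7) = 15 servings → $3.75.
sweet potato + spinach with both tight: 0.1857 servings and 3.657 servings → $2.26.
sweet potato + carrots with both targets exact would need a negative amount; discard.
spinach + carrots with both tight: 3.455 servings and 1.182 servings → $2.37.
Cheapest feasible corner: $2.26.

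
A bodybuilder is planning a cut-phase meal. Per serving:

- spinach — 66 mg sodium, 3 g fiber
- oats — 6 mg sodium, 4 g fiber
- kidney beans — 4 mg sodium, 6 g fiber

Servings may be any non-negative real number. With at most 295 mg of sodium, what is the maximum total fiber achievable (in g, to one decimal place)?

442.5 g

Fiber per mg sodium: kidney beans 1.5, oats 0.6667, spinach 0.04545.
With no serving limits, spend the whole sodium allowance on kidney beans: 295 mg / 4 mg × 6 g = 442.5 g.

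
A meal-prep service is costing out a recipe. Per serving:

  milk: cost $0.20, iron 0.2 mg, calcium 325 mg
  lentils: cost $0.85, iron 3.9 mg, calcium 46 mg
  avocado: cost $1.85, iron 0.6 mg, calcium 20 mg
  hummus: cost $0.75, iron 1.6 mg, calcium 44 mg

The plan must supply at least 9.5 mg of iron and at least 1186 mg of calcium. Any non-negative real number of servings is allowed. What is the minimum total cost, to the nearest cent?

$2.59

Check every corner: each single food scaled to meet both minima, and each pair solved so both constraints bind.
milk only: max(9.5/0.2, 1186/325) = 47.5 servings → $9.50.
lentils only: max(9.5/3.9, 1186/46) = 25.78 servings → $21.92.
avocado only: max(9.5/0.6, 1186/20) = 59.3 servings → $109.70.
hummus only: max(9.5/1.6, 1186/44) = 26.95 servings → $20.22.
milk + lentils with both tight: 3.329 servings and 2.265 servings → $2.59.
milk + avocado with both tight: 2.731 servings and 14.92 servings → $28.15.
milk + hummus with both tight: 2.894 servings and 5.576 servings → $4.76.
lentils + avocado: intersection lies outside the first quadrant.
lentils + hummus: the both-tight solution has a negative serving — not a feasible corner.
avocado + hummus: intersection lies outside the first quadrant.
So the least-cost plan costs $2.59.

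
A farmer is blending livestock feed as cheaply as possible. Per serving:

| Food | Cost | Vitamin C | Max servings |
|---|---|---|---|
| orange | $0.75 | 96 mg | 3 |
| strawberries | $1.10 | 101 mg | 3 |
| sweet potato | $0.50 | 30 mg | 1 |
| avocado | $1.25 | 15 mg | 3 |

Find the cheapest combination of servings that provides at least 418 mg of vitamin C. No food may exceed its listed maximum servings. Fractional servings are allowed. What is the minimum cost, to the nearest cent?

$3.67

Cost per mg of vitamin C: orange $0.0078, strawberries $0.0109, sweet potato $0.0167, avocado $0.0833.
Take 3 servings of orange: +288.0 mg vitamin C for $2.25 (total $2.25, still need 130.0 mg).
Take 1.287 servings of strawberries: +130.0 mg vitamin C for $1.42 (total $3.67, still need 0.0 mg).
Filling from the cheapest source first is optimal under one linear minimum: $3.67.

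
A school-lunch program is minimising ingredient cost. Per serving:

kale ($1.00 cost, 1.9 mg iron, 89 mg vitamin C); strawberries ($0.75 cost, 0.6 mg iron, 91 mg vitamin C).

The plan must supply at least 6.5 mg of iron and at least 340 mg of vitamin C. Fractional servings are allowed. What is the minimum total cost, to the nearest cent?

$3.67

At the optimum either one food covers both requirements or two foods hit both targets exactly; no other combination can be cheaper.
kale only: max(6.5/1.9, 340/89) = 3.82 servings → $3.82.
strawberries only: max(6.5/0.6, 340/91) = 10.83 servings → $8.12.
kale + strawberries with both tight: 3.243 servings and 0.5649 servings → $3.67.
Cheapest feasible corner: $3.67.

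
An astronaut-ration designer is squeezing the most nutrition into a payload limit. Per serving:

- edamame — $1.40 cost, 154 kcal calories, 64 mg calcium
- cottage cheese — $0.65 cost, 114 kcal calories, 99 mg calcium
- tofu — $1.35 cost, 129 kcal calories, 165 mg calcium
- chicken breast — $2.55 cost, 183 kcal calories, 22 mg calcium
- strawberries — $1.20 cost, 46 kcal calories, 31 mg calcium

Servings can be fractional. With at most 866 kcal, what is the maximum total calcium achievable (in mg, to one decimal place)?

1107.7 mg

Calcium per kcal: tofu 1.279, cottage cheese 0.8684, strawberries 0.6739, edamame 0.4156, chicken breast 0.1202.
With no serving limits, spend the whole calories allowance on tofu: 866 kcal / 129 kcal × 165 mg = 1107.7 mg.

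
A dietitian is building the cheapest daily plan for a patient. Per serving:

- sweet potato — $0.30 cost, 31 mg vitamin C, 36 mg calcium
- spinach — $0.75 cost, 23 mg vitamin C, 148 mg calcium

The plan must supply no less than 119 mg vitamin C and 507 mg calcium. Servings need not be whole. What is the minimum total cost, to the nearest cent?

Two binding constraints pin down two serving amounts, so the optimal mix uses at most two foods. The candidates are each food alone (scaled to the tighter of vitamin C/calcium) and each pair with both constraints tight.
sweet potato only: max(119/31, 507/36) = 14.08 servings → $4.22.
spinach only: max(119/23, 507/148) = 5.174 servings → $3.88.
sweet potato + spinach with both tight: 1.583 servings and 3.041 servings → $2.76.
Cheapest feasible corner: $2.76.

$2.76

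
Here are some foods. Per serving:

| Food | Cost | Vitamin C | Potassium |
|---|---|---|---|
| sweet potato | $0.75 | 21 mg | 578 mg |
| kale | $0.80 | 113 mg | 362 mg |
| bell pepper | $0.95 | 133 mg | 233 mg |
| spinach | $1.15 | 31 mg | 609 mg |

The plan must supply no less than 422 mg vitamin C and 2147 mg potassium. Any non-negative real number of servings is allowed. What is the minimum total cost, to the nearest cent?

The cheapest plan sits at a corner of the feasible region — with two constraints it uses at most two foods.
sweet potato only: max(422/21, 2147/578) = 20.1 servings → $15.07.
kale only: max(422/113, 2147/362) = 5.931 servings → $4.74.
bell pepper only: max(422/133, 2147/233) = 9.215 servings → $8.75.
spinach only: max(422/31, 2147/609) = 13.61 servings → $15.65.
sweet potato + kale with both tight: 1.557 servings and 3.445 servings → $3.92.
sweet potato + bell pepper with both tight: 2.601 servings and 2.762 servings → $4.57.
sweet potato + spinach: intersection lies outside the first quadrant.
kale + bell pepper: intersection lies outside the first quadrant.
kale + spinach with both tight: 3.307 servings and 1.56 servings → $4.44.
bell pepper + spinach with both tight: 2.581 servings and 2.538 servings → $5.37.
So the least-cost plan costs $3.92.

$3.92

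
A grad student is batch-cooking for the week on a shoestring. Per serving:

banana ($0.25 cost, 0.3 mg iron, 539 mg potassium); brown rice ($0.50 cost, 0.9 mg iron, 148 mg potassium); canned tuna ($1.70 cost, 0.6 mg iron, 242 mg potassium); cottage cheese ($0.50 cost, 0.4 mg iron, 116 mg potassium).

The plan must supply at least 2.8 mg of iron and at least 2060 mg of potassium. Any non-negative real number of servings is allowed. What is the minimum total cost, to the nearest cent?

$1.83

At the optimum either one food covers both requirements or two foods hit both targets exactly; no other combination can be cheaper.
banana only: max(2.8/0.3, 2060/539) = 9.333 servings → $2.33.
brown rice only: max(2.8/0.9, 2060/148) = 13.92 servings → $6.96.
canned tuna only: max(2.8/0.6, 2060/242) = 8.512 servings → $14.47.
cottage cheese only: max(2.8/0.4, 2060/116) = 17.76 servings → $8.88.
banana + brown rice with both tight: 3.267 servings and 2.022 servings → $1.83.
banana + canned tuna with both tight: 2.226 servings and 3.553 servings → $6.60.
banana + cottage cheese with both tight: 2.761 servings and 4.929 servings → $3.15.
brown rice + canned tuna: the both-tight solution has a negative serving — not a feasible corner.
brown rice + cottage cheese: the both-tight solution has a negative serving — not a feasible corner.
canned tuna + cottage cheese: the both-tight solution has a negative serving — not a feasible corner.
The minimum over all feasible corners is $1.83.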